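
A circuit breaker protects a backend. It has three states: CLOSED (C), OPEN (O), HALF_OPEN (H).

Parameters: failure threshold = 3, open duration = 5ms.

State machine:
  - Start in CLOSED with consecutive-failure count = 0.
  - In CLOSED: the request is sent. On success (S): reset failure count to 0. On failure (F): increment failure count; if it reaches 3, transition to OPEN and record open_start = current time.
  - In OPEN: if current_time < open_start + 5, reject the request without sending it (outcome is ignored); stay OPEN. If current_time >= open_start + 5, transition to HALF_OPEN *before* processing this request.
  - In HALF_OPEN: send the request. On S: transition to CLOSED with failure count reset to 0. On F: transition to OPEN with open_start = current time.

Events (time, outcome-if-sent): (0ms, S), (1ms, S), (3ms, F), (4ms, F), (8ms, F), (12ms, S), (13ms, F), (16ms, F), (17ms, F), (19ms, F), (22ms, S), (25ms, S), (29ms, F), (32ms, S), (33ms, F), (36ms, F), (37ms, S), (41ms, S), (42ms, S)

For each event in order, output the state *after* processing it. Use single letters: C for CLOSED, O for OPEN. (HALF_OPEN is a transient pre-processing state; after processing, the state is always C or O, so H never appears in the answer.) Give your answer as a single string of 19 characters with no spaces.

Answer: CCCCOOOOOOOCCCCCCCC

Derivation:
State after each event:
  event#1 t=0ms outcome=S: state=CLOSED
  event#2 t=1ms outcome=S: state=CLOSED
  event#3 t=3ms outcome=F: state=CLOSED
  event#4 t=4ms outcome=F: state=CLOSED
  event#5 t=8ms outcome=F: state=OPEN
  event#6 t=12ms outcome=S: state=OPEN
  event#7 t=13ms outcome=F: state=OPEN
  event#8 t=16ms outcome=F: state=OPEN
  event#9 t=17ms outcome=F: state=OPEN
  event#10 t=19ms outcome=F: state=OPEN
  event#11 t=22ms outcome=S: state=OPEN
  event#12 t=25ms outcome=S: state=CLOSED
  event#13 t=29ms outcome=F: state=CLOSED
  event#14 t=32ms outcome=S: state=CLOSED
  event#15 t=33ms outcome=F: state=CLOSED
  event#16 t=36ms outcome=F: state=CLOSED
  event#17 t=37ms outcome=S: state=CLOSED
  event#18 t=41ms outcome=S: state=CLOSED
  event#19 t=42ms outcome=S: state=CLOSED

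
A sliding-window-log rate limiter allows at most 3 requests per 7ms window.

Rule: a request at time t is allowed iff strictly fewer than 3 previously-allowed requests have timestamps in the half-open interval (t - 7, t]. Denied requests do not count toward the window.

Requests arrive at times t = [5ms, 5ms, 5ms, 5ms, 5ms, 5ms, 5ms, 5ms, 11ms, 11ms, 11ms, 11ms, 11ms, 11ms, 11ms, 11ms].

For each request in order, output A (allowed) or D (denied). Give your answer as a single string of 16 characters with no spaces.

Tracking allowed requests in the window:
  req#1 t=5ms: ALLOW
  req#2 t=5ms: ALLOW
  req#3 t=5ms: ALLOW
  req#4 t=5ms: DENY
  req#5 t=5ms: DENY
  req#6 t=5ms: DENY
  req#7 t=5ms: DENY
  req#8 t=5ms: DENY
  req#9 t=11ms: DENY
  req#10 t=11ms: DENY
  req#11 t=11ms: DENY
  req#12 t=11ms: DENY
  req#13 t=11ms: DENY
  req#14 t=11ms: DENY
  req#15 t=11ms: DENY
  req#16 t=11ms: DENY

Answer: AAADDDDDDDDDDDDD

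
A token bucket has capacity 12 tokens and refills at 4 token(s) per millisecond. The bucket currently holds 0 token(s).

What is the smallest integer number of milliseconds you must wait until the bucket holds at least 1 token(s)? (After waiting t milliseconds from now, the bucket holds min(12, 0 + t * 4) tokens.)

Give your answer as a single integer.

Answer: 1

Derivation:
Need 0 + t * 4 >= 1, so t >= 1/4.
Smallest integer t = ceil(1/4) = 1.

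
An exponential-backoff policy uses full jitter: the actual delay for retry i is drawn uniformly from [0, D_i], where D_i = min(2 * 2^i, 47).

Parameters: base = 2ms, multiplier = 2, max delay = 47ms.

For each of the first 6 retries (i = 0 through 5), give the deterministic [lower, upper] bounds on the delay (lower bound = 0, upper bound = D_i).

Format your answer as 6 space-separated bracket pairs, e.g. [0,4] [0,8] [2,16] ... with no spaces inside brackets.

Computing bounds per retry:
  i=0: D_i=min(2*2^0,47)=2, bounds=[0,2]
  i=1: D_i=min(2*2^1,47)=4, bounds=[0,4]
  i=2: D_i=min(2*2^2,47)=8, bounds=[0,8]
  i=3: D_i=min(2*2^3,47)=16, bounds=[0,16]
  i=4: D_i=min(2*2^4,47)=32, bounds=[0,32]
  i=5: D_i=min(2*2^5,47)=47, bounds=[0,47]

Answer: [0,2] [0,4] [0,8] [0,16] [0,32] [0,47]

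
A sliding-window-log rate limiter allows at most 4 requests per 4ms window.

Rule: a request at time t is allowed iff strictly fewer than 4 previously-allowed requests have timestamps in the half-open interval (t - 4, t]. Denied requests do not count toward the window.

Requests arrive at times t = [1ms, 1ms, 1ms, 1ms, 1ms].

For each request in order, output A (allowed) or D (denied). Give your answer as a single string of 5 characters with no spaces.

Tracking allowed requests in the window:
  req#1 t=1ms: ALLOW
  req#2 t=1ms: ALLOW
  req#3 t=1ms: ALLOW
  req#4 t=1ms: ALLOW
  req#5 t=1ms: DENY

Answer: AAAAD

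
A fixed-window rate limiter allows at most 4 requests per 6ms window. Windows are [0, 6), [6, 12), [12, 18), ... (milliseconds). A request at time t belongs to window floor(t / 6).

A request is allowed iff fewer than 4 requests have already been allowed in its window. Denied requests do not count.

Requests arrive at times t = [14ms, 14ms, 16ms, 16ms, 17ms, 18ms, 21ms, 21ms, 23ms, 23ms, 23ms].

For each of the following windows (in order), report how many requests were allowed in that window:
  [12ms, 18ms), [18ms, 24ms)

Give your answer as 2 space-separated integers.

Answer: 4 4

Derivation:
Processing requests:
  req#1 t=14ms (window 2): ALLOW
  req#2 t=14ms (window 2): ALLOW
  req#3 t=16ms (window 2): ALLOW
  req#4 t=16ms (window 2): ALLOW
  req#5 t=17ms (window 2): DENY
  req#6 t=18ms (window 3): ALLOW
  req#7 t=21ms (window 3): ALLOW
  req#8 t=21ms (window 3): ALLOW
  req#9 t=23ms (window 3): ALLOW
  req#10 t=23ms (window 3): DENY
  req#11 t=23ms (window 3): DENY

Allowed counts by window: 4 4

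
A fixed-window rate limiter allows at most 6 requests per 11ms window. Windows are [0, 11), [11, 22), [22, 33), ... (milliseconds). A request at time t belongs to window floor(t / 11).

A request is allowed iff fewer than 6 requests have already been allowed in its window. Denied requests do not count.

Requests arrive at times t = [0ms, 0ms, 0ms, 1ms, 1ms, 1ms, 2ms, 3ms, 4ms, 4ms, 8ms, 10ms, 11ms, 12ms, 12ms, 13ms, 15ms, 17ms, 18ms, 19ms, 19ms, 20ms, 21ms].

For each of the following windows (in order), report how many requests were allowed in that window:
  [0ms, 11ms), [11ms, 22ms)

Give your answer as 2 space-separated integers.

Answer: 6 6

Derivation:
Processing requests:
  req#1 t=0ms (window 0): ALLOW
  req#2 t=0ms (window 0): ALLOW
  req#3 t=0ms (window 0): ALLOW
  req#4 t=1ms (window 0): ALLOW
  req#5 t=1ms (window 0): ALLOW
  req#6 t=1ms (window 0): ALLOW
  req#7 t=2ms (window 0): DENY
  req#8 t=3ms (window 0): DENY
  req#9 t=4ms (window 0): DENY
  req#10 t=4ms (window 0): DENY
  req#11 t=8ms (window 0): DENY
  req#12 t=10ms (window 0): DENY
  req#13 t=11ms (window 1): ALLOW
  req#14 t=12ms (window 1): ALLOW
  req#15 t=12ms (window 1): ALLOW
  req#16 t=13ms (window 1): ALLOW
  req#17 t=15ms (window 1): ALLOW
  req#18 t=17ms (window 1): ALLOW
  req#19 t=18ms (window 1): DENY
  req#20 t=19ms (window 1): DENY
  req#21 t=19ms (window 1): DENY
  req#22 t=20ms (window 1): DENY
  req#23 t=21ms (window 1): DENY

Allowed counts by window: 6 6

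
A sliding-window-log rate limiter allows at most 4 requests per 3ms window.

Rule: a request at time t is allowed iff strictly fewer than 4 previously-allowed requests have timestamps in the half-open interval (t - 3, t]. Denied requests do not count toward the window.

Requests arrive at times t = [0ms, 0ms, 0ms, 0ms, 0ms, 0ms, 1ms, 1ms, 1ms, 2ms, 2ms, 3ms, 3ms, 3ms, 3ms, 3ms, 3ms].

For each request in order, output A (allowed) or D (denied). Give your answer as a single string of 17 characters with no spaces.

Answer: AAAADDDDDDDAAAADD

Derivation:
Tracking allowed requests in the window:
  req#1 t=0ms: ALLOW
  req#2 t=0ms: ALLOW
  req#3 t=0ms: ALLOW
  req#4 t=0ms: ALLOW
  req#5 t=0ms: DENY
  req#6 t=0ms: DENY
  req#7 t=1ms: DENY
  req#8 t=1ms: DENY
  req#9 t=1ms: DENY
  req#10 t=2ms: DENY
  req#11 t=2ms: DENY
  req#12 t=3ms: ALLOW
  req#13 t=3ms: ALLOW
  req#14 t=3ms: ALLOW
  req#15 t=3ms: ALLOW
  req#16 t=3ms: DENY
  req#17 t=3ms: DENY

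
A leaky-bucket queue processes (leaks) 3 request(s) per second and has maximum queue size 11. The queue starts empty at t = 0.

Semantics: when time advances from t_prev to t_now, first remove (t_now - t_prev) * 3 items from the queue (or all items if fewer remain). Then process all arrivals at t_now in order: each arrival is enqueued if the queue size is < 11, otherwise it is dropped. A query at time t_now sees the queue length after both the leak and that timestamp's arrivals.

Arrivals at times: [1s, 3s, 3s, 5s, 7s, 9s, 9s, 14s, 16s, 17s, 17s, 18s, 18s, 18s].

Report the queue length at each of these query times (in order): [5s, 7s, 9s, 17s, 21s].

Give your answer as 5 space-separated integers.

Queue lengths at query times:
  query t=5s: backlog = 1
  query t=7s: backlog = 1
  query t=9s: backlog = 2
  query t=17s: backlog = 2
  query t=21s: backlog = 0

Answer: 1 1 2 2 0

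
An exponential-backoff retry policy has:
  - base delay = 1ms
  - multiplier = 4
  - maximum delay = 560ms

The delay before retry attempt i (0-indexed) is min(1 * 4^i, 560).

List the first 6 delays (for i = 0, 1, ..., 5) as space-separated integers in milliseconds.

Answer: 1 4 16 64 256 560

Derivation:
Computing each delay:
  i=0: min(1*4^0, 560) = 1
  i=1: min(1*4^1, 560) = 4
  i=2: min(1*4^2, 560) = 16
  i=3: min(1*4^3, 560) = 64
  i=4: min(1*4^4, 560) = 256
  i=5: min(1*4^5, 560) = 560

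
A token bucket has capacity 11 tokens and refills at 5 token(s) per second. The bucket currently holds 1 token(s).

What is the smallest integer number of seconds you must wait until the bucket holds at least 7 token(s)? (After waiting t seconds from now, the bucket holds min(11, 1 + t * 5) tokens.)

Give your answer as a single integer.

Need 1 + t * 5 >= 7, so t >= 6/5.
Smallest integer t = ceil(6/5) = 2.

Answer: 2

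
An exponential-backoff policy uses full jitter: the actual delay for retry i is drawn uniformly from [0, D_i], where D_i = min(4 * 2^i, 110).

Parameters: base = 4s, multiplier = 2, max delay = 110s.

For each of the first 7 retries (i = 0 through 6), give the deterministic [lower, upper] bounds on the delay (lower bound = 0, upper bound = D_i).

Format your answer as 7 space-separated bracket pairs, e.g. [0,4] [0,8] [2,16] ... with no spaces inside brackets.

Answer: [0,4] [0,8] [0,16] [0,32] [0,64] [0,110] [0,110]

Derivation:
Computing bounds per retry:
  i=0: D_i=min(4*2^0,110)=4, bounds=[0,4]
  i=1: D_i=min(4*2^1,110)=8, bounds=[0,8]
  i=2: D_i=min(4*2^2,110)=16, bounds=[0,16]
  i=3: D_i=min(4*2^3,110)=32, bounds=[0,32]
  i=4: D_i=min(4*2^4,110)=64, bounds=[0,64]
  i=5: D_i=min(4*2^5,110)=110, bounds=[0,110]
  i=6: D_i=min(4*2^6,110)=110, bounds=[0,110]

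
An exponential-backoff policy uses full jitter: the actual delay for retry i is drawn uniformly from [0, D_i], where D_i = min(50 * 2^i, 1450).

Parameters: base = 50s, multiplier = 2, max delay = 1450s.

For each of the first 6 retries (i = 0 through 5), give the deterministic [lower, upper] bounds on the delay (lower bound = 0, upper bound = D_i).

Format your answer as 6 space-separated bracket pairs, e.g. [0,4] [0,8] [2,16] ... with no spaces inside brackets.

Computing bounds per retry:
  i=0: D_i=min(50*2^0,1450)=50, bounds=[0,50]
  i=1: D_i=min(50*2^1,1450)=100, bounds=[0,100]
  i=2: D_i=min(50*2^2,1450)=200, bounds=[0,200]
  i=3: D_i=min(50*2^3,1450)=400, bounds=[0,400]
  i=4: D_i=min(50*2^4,1450)=800, bounds=[0,800]
  i=5: D_i=min(50*2^5,1450)=1450, bounds=[0,1450]

Answer: [0,50] [0,100] [0,200] [0,400] [0,800] [0,1450]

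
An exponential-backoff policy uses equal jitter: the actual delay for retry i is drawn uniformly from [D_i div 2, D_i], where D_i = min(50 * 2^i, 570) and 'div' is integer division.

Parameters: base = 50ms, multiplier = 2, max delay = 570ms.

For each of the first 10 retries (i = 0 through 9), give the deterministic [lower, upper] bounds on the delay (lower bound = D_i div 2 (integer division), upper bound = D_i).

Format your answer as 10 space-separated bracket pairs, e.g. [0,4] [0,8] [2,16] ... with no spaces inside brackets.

Computing bounds per retry:
  i=0: D_i=min(50*2^0,570)=50, bounds=[25,50]
  i=1: D_i=min(50*2^1,570)=100, bounds=[50,100]
  i=2: D_i=min(50*2^2,570)=200, bounds=[100,200]
  i=3: D_i=min(50*2^3,570)=400, bounds=[200,400]
  i=4: D_i=min(50*2^4,570)=570, bounds=[285,570]
  i=5: D_i=min(50*2^5,570)=570, bounds=[285,570]
  i=6: D_i=min(50*2^6,570)=570, bounds=[285,570]
  i=7: D_i=min(50*2^7,570)=570, bounds=[285,570]
  i=8: D_i=min(50*2^8,570)=570, bounds=[285,570]
  i=9: D_i=min(50*2^9,570)=570, bounds=[285,570]

Answer: [25,50] [50,100] [100,200] [200,400] [285,570] [285,570] [285,570] [285,570] [285,570] [285,570]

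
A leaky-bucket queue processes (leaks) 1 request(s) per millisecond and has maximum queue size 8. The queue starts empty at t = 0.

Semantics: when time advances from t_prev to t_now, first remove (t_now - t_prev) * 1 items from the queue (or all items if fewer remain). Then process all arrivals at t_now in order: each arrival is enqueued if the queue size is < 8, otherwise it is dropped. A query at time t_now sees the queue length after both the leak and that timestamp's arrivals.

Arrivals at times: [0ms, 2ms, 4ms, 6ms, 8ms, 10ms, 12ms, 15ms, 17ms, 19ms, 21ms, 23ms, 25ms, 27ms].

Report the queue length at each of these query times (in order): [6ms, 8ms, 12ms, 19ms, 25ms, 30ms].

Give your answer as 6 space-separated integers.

Answer: 1 1 1 1 1 0

Derivation:
Queue lengths at query times:
  query t=6ms: backlog = 1
  query t=8ms: backlog = 1
  query t=12ms: backlog = 1
  query t=19ms: backlog = 1
  query t=25ms: backlog = 1
  query t=30ms: backlog = 0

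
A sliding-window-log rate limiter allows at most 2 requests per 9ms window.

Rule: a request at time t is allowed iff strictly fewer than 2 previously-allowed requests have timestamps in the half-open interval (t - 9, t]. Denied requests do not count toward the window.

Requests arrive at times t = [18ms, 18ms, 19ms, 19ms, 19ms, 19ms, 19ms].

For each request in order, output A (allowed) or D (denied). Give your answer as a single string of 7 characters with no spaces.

Answer: AADDDDD

Derivation:
Tracking allowed requests in the window:
  req#1 t=18ms: ALLOW
  req#2 t=18ms: ALLOW
  req#3 t=19ms: DENY
  req#4 t=19ms: DENY
  req#5 t=19ms: DENY
  req#6 t=19ms: DENY
  req#7 t=19ms: DENY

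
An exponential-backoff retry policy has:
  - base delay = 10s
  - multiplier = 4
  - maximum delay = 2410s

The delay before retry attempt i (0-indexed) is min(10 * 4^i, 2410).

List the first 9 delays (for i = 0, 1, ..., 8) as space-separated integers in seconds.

Computing each delay:
  i=0: min(10*4^0, 2410) = 10
  i=1: min(10*4^1, 2410) = 40
  i=2: min(10*4^2, 2410) = 160
  i=3: min(10*4^3, 2410) = 640
  i=4: min(10*4^4, 2410) = 2410
  i=5: min(10*4^5, 2410) = 2410
  i=6: min(10*4^6, 2410) = 2410
  i=7: min(10*4^7, 2410) = 2410
  i=8: min(10*4^8, 2410) = 2410

Answer: 10 40 160 640 2410 2410 2410 2410 2410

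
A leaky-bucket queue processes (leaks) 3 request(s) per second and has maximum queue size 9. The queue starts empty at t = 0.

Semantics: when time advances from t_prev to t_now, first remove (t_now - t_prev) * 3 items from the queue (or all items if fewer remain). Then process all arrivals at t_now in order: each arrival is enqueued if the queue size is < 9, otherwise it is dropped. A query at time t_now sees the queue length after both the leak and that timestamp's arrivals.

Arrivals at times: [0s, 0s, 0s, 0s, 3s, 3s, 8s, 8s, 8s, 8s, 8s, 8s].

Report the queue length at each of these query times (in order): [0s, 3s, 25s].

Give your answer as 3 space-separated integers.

Answer: 4 2 0

Derivation:
Queue lengths at query times:
  query t=0s: backlog = 4
  query t=3s: backlog = 2
  query t=25s: backlog = 0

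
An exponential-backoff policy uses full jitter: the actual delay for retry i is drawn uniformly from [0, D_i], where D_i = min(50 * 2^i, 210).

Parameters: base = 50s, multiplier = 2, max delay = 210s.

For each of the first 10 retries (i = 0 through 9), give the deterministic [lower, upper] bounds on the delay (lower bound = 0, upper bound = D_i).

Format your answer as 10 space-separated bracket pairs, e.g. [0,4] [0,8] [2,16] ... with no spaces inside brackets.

Computing bounds per retry:
  i=0: D_i=min(50*2^0,210)=50, bounds=[0,50]
  i=1: D_i=min(50*2^1,210)=100, bounds=[0,100]
  i=2: D_i=min(50*2^2,210)=200, bounds=[0,200]
  i=3: D_i=min(50*2^3,210)=210, bounds=[0,210]
  i=4: D_i=min(50*2^4,210)=210, bounds=[0,210]
  i=5: D_i=min(50*2^5,210)=210, bounds=[0,210]
  i=6: D_i=min(50*2^6,210)=210, bounds=[0,210]
  i=7: D_i=min(50*2^7,210)=210, bounds=[0,210]
  i=8: D_i=min(50*2^8,210)=210, bounds=[0,210]
  i=9: D_i=min(50*2^9,210)=210, bounds=[0,210]

Answer: [0,50] [0,100] [0,200] [0,210] [0,210] [0,210] [0,210] [0,210] [0,210] [0,210]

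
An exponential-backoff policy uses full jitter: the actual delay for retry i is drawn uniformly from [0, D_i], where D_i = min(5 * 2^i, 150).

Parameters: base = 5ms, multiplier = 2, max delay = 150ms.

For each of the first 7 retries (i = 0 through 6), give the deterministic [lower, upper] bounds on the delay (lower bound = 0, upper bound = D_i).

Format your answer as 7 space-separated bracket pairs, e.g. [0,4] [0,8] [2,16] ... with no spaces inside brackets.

Answer: [0,5] [0,10] [0,20] [0,40] [0,80] [0,150] [0,150]

Derivation:
Computing bounds per retry:
  i=0: D_i=min(5*2^0,150)=5, bounds=[0,5]
  i=1: D_i=min(5*2^1,150)=10, bounds=[0,10]
  i=2: D_i=min(5*2^2,150)=20, bounds=[0,20]
  i=3: D_i=min(5*2^3,150)=40, bounds=[0,40]
  i=4: D_i=min(5*2^4,150)=80, bounds=[0,80]
  i=5: D_i=min(5*2^5,150)=150, bounds=[0,150]
  i=6: D_i=min(5*2^6,150)=150, bounds=[0,150]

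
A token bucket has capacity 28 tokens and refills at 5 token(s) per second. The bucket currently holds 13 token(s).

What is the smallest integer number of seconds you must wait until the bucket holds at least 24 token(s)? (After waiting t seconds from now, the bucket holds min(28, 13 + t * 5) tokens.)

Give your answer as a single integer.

Answer: 3

Derivation:
Need 13 + t * 5 >= 24, so t >= 11/5.
Smallest integer t = ceil(11/5) = 3.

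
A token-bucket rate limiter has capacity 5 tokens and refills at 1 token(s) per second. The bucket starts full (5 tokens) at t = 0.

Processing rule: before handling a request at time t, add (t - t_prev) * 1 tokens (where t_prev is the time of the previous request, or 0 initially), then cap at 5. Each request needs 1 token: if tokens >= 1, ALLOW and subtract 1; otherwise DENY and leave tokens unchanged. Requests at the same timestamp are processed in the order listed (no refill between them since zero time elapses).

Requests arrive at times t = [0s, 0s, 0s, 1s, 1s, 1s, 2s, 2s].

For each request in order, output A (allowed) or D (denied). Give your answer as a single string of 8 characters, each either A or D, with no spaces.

Answer: AAAAAAAD

Derivation:
Simulating step by step:
  req#1 t=0s: ALLOW
  req#2 t=0s: ALLOW
  req#3 t=0s: ALLOW
  req#4 t=1s: ALLOW
  req#5 t=1s: ALLOW
  req#6 t=1s: ALLOW
  req#7 t=2s: ALLOW
  req#8 t=2s: DENY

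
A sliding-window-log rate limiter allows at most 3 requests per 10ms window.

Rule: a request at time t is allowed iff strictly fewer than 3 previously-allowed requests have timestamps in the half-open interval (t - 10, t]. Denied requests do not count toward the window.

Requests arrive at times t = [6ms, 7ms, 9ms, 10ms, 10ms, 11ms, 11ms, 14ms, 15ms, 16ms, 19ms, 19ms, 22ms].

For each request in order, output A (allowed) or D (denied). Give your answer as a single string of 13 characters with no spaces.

Answer: AAADDDDDDAAAD

Derivation:
Tracking allowed requests in the window:
  req#1 t=6ms: ALLOW
  req#2 t=7ms: ALLOW
  req#3 t=9ms: ALLOW
  req#4 t=10ms: DENY
  req#5 t=10ms: DENY
  req#6 t=11ms: DENY
  req#7 t=11ms: DENY
  req#8 t=14ms: DENY
  req#9 t=15ms: DENY
  req#10 t=16ms: ALLOW
  req#11 t=19ms: ALLOW
  req#12 t=19ms: ALLOW
  req#13 t=22ms: DENY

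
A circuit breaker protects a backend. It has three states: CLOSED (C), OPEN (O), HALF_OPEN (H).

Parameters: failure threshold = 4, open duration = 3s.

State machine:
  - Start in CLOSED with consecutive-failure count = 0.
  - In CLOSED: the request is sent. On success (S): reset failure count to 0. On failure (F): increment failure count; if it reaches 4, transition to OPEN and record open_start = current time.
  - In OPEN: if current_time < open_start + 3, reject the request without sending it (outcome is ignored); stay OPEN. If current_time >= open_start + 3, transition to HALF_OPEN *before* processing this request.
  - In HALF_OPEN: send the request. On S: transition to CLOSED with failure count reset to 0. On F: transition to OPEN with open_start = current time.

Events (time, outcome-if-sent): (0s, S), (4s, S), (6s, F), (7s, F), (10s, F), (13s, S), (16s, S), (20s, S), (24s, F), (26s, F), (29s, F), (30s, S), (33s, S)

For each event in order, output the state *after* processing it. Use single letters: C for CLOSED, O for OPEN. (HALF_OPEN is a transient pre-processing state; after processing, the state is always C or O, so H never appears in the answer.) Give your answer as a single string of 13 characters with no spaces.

State after each event:
  event#1 t=0s outcome=S: state=CLOSED
  event#2 t=4s outcome=S: state=CLOSED
  event#3 t=6s outcome=F: state=CLOSED
  event#4 t=7s outcome=F: state=CLOSED
  event#5 t=10s outcome=F: state=CLOSED
  event#6 t=13s outcome=S: state=CLOSED
  event#7 t=16s outcome=S: state=CLOSED
  event#8 t=20s outcome=S: state=CLOSED
  event#9 t=24s outcome=F: state=CLOSED
  event#10 t=26s outcome=F: state=CLOSED
  event#11 t=29s outcome=F: state=CLOSED
  event#12 t=30s outcome=S: state=CLOSED
  event#13 t=33s outcome=S: state=CLOSED

Answer: CCCCCCCCCCCCC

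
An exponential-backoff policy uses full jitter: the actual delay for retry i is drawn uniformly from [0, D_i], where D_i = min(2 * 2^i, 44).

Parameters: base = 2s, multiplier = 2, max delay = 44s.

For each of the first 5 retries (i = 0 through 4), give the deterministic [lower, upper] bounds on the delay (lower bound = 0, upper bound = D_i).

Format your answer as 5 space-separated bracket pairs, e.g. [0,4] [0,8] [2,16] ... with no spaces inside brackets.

Computing bounds per retry:
  i=0: D_i=min(2*2^0,44)=2, bounds=[0,2]
  i=1: D_i=min(2*2^1,44)=4, bounds=[0,4]
  i=2: D_i=min(2*2^2,44)=8, bounds=[0,8]
  i=3: D_i=min(2*2^3,44)=16, bounds=[0,16]
  i=4: D_i=min(2*2^4,44)=32, bounds=[0,32]

Answer: [0,2] [0,4] [0,8] [0,16] [0,32]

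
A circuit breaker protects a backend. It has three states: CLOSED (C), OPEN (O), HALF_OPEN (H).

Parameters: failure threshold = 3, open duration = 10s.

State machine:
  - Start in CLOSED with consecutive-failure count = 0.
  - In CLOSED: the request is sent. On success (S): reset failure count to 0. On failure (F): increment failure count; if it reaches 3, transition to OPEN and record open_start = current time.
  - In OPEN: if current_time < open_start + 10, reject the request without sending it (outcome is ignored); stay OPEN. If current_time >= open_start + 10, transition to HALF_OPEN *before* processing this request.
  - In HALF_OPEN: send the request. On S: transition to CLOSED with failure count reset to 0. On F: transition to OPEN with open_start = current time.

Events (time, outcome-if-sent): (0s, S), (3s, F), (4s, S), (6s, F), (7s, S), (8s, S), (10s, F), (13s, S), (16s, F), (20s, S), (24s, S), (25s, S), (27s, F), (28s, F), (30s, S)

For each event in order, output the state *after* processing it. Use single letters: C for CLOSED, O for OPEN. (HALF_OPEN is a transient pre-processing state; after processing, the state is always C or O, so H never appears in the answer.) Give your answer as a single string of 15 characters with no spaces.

Answer: CCCCCCCCCCCCCCC

Derivation:
State after each event:
  event#1 t=0s outcome=S: state=CLOSED
  event#2 t=3s outcome=F: state=CLOSED
  event#3 t=4s outcome=S: state=CLOSED
  event#4 t=6s outcome=F: state=CLOSED
  event#5 t=7s outcome=S: state=CLOSED
  event#6 t=8s outcome=S: state=CLOSED
  event#7 t=10s outcome=F: state=CLOSED
  event#8 t=13s outcome=S: state=CLOSED
  event#9 t=16s outcome=F: state=CLOSED
  event#10 t=20s outcome=S: state=CLOSED
  event#11 t=24s outcome=S: state=CLOSED
  event#12 t=25s outcome=S: state=CLOSED
  event#13 t=27s outcome=F: state=CLOSED
  event#14 t=28s outcome=F: state=CLOSED
  event#15 t=30s outcome=S: state=CLOSED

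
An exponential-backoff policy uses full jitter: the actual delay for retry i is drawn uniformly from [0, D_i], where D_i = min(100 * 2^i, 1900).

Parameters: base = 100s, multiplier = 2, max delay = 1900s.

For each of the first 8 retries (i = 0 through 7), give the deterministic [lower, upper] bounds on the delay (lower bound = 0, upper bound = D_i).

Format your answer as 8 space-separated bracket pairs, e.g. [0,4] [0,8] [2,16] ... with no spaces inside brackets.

Answer: [0,100] [0,200] [0,400] [0,800] [0,1600] [0,1900] [0,1900] [0,1900]

Derivation:
Computing bounds per retry:
  i=0: D_i=min(100*2^0,1900)=100, bounds=[0,100]
  i=1: D_i=min(100*2^1,1900)=200, bounds=[0,200]
  i=2: D_i=min(100*2^2,1900)=400, bounds=[0,400]
  i=3: D_i=min(100*2^3,1900)=800, bounds=[0,800]
  i=4: D_i=min(100*2^4,1900)=1600, bounds=[0,1600]
  i=5: D_i=min(100*2^5,1900)=1900, bounds=[0,1900]
  i=6: D_i=min(100*2^6,1900)=1900, bounds=[0,1900]
  i=7: D_i=min(100*2^7,1900)=1900, bounds=[0,1900]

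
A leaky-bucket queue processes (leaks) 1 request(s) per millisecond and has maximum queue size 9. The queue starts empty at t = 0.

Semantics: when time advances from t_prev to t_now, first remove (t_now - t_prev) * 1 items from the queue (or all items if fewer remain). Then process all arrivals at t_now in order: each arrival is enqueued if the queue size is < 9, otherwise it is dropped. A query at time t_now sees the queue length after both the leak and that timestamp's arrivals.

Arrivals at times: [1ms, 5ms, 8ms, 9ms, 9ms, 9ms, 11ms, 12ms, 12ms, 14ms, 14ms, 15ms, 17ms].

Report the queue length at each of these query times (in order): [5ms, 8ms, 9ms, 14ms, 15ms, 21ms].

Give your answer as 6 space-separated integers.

Answer: 1 1 3 3 3 0

Derivation:
Queue lengths at query times:
  query t=5ms: backlog = 1
  query t=8ms: backlog = 1
  query t=9ms: backlog = 3
  query t=14ms: backlog = 3
  query t=15ms: backlog = 3
  query t=21ms: backlog = 0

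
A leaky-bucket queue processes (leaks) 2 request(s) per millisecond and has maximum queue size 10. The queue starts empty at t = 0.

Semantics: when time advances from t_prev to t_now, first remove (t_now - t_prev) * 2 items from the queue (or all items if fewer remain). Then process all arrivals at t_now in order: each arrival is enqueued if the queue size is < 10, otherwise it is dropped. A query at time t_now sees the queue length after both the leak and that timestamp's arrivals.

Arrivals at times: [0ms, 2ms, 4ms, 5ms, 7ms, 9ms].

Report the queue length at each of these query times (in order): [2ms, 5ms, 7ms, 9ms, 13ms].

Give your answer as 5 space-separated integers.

Queue lengths at query times:
  query t=2ms: backlog = 1
  query t=5ms: backlog = 1
  query t=7ms: backlog = 1
  query t=9ms: backlog = 1
  query t=13ms: backlog = 0

Answer: 1 1 1 1 0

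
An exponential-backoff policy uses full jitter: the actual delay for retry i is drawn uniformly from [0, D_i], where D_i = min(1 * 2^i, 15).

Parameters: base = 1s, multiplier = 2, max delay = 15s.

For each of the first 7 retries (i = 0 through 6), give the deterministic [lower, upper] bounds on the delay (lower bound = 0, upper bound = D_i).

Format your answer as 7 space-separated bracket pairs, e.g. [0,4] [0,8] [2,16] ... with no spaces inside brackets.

Answer: [0,1] [0,2] [0,4] [0,8] [0,15] [0,15] [0,15]

Derivation:
Computing bounds per retry:
  i=0: D_i=min(1*2^0,15)=1, bounds=[0,1]
  i=1: D_i=min(1*2^1,15)=2, bounds=[0,2]
  i=2: D_i=min(1*2^2,15)=4, bounds=[0,4]
  i=3: D_i=min(1*2^3,15)=8, bounds=[0,8]
  i=4: D_i=min(1*2^4,15)=15, bounds=[0,15]
  i=5: D_i=min(1*2^5,15)=15, bounds=[0,15]
  i=6: D_i=min(1*2^6,15)=15, bounds=[0,15]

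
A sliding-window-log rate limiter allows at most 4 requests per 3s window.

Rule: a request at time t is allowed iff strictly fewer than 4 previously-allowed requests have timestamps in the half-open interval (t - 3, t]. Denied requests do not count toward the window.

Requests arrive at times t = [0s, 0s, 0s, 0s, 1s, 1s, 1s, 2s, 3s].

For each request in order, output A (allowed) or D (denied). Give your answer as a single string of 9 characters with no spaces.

Tracking allowed requests in the window:
  req#1 t=0s: ALLOW
  req#2 t=0s: ALLOW
  req#3 t=0s: ALLOW
  req#4 t=0s: ALLOW
  req#5 t=1s: DENY
  req#6 t=1s: DENY
  req#7 t=1s: DENY
  req#8 t=2s: DENY
  req#9 t=3s: ALLOW

Answer: AAAADDDDA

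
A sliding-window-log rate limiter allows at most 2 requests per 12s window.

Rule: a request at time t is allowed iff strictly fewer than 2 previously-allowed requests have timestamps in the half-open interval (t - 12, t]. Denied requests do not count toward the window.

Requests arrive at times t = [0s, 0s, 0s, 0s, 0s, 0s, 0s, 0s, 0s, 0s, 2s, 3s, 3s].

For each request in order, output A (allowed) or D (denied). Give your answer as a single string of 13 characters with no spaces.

Tracking allowed requests in the window:
  req#1 t=0s: ALLOW
  req#2 t=0s: ALLOW
  req#3 t=0s: DENY
  req#4 t=0s: DENY
  req#5 t=0s: DENY
  req#6 t=0s: DENY
  req#7 t=0s: DENY
  req#8 t=0s: DENY
  req#9 t=0s: DENY
  req#10 t=0s: DENY
  req#11 t=2s: DENY
  req#12 t=3s: DENY
  req#13 t=3s: DENY

Answer: AADDDDDDDDDDD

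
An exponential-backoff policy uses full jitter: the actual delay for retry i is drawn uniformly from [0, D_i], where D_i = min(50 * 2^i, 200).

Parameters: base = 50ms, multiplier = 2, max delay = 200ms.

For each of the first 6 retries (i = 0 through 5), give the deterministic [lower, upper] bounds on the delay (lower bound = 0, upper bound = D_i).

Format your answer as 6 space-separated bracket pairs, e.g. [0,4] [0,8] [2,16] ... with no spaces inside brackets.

Answer: [0,50] [0,100] [0,200] [0,200] [0,200] [0,200]

Derivation:
Computing bounds per retry:
  i=0: D_i=min(50*2^0,200)=50, bounds=[0,50]
  i=1: D_i=min(50*2^1,200)=100, bounds=[0,100]
  i=2: D_i=min(50*2^2,200)=200, bounds=[0,200]
  i=3: D_i=min(50*2^3,200)=200, bounds=[0,200]
  i=4: D_i=min(50*2^4,200)=200, bounds=[0,200]
  i=5: D_i=min(50*2^5,200)=200, bounds=[0,200]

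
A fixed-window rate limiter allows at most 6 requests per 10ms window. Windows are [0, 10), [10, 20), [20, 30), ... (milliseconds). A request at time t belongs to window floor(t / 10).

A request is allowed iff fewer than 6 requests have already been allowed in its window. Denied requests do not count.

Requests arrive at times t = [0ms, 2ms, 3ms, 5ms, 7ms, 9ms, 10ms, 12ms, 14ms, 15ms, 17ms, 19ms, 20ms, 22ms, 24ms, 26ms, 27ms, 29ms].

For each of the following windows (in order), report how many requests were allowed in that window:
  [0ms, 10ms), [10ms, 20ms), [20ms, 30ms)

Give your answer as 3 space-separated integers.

Processing requests:
  req#1 t=0ms (window 0): ALLOW
  req#2 t=2ms (window 0): ALLOW
  req#3 t=3ms (window 0): ALLOW
  req#4 t=5ms (window 0): ALLOW
  req#5 t=7ms (window 0): ALLOW
  req#6 t=9ms (window 0): ALLOW
  req#7 t=10ms (window 1): ALLOW
  req#8 t=12ms (window 1): ALLOW
  req#9 t=14ms (window 1): ALLOW
  req#10 t=15ms (window 1): ALLOW
  req#11 t=17ms (window 1): ALLOW
  req#12 t=19ms (window 1): ALLOW
  req#13 t=20ms (window 2): ALLOW
  req#14 t=22ms (window 2): ALLOW
  req#15 t=24ms (window 2): ALLOW
  req#16 t=26ms (window 2): ALLOW
  req#17 t=27ms (window 2): ALLOW
  req#18 t=29ms (window 2): ALLOW

Allowed counts by window: 6 6 6

Answer: 6 6 6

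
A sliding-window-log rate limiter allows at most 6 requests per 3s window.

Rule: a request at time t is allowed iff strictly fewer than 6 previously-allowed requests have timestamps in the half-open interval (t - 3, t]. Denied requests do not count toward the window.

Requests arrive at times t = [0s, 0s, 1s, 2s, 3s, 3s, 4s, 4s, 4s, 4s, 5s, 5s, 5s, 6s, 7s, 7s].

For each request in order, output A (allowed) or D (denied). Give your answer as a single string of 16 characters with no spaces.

Answer: AAAAAAAAADADDAAA

Derivation:
Tracking allowed requests in the window:
  req#1 t=0s: ALLOW
  req#2 t=0s: ALLOW
  req#3 t=1s: ALLOW
  req#4 t=2s: ALLOW
  req#5 t=3s: ALLOW
  req#6 t=3s: ALLOW
  req#7 t=4s: ALLOW
  req#8 t=4s: ALLOW
  req#9 t=4s: ALLOW
  req#10 t=4s: DENY
  req#11 t=5s: ALLOW
  req#12 t=5s: DENY
  req#13 t=5s: DENY
  req#14 t=6s: ALLOW
  req#15 t=7s: ALLOW
  req#16 t=7s: ALLOW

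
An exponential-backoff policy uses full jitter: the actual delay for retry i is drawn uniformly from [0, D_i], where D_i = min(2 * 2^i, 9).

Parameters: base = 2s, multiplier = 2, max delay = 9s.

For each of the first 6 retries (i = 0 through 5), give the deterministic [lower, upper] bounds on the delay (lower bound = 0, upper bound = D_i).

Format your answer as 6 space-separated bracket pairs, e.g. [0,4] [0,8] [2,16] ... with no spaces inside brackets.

Answer: [0,2] [0,4] [0,8] [0,9] [0,9] [0,9]

Derivation:
Computing bounds per retry:
  i=0: D_i=min(2*2^0,9)=2, bounds=[0,2]
  i=1: D_i=min(2*2^1,9)=4, bounds=[0,4]
  i=2: D_i=min(2*2^2,9)=8, bounds=[0,8]
  i=3: D_i=min(2*2^3,9)=9, bounds=[0,9]
  i=4: D_i=min(2*2^4,9)=9, bounds=[0,9]
  i=5: D_i=min(2*2^5,9)=9, bounds=[0,9]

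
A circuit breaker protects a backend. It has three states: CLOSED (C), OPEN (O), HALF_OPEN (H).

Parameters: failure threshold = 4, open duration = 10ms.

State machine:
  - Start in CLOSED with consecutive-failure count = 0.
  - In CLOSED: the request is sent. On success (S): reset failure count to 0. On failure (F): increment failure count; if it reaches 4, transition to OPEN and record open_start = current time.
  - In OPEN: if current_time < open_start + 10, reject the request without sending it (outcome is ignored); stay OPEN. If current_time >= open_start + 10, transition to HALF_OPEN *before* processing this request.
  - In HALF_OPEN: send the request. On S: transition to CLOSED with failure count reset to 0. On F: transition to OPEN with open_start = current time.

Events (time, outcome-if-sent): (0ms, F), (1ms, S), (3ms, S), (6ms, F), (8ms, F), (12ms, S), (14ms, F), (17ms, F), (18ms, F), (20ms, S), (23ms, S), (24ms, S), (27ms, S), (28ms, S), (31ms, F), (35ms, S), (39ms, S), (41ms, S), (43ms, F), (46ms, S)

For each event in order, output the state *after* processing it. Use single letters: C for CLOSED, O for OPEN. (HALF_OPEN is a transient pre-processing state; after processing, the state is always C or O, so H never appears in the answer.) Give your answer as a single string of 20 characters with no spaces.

State after each event:
  event#1 t=0ms outcome=F: state=CLOSED
  event#2 t=1ms outcome=S: state=CLOSED
  event#3 t=3ms outcome=S: state=CLOSED
  event#4 t=6ms outcome=F: state=CLOSED
  event#5 t=8ms outcome=F: state=CLOSED
  event#6 t=12ms outcome=S: state=CLOSED
  event#7 t=14ms outcome=F: state=CLOSED
  event#8 t=17ms outcome=F: state=CLOSED
  event#9 t=18ms outcome=F: state=CLOSED
  event#10 t=20ms outcome=S: state=CLOSED
  event#11 t=23ms outcome=S: state=CLOSED
  event#12 t=24ms outcome=S: state=CLOSED
  event#13 t=27ms outcome=S: state=CLOSED
  event#14 t=28ms outcome=S: state=CLOSED
  event#15 t=31ms outcome=F: state=CLOSED
  event#16 t=35ms outcome=S: state=CLOSED
  event#17 t=39ms outcome=S: state=CLOSED
  event#18 t=41ms outcome=S: state=CLOSED
  event#19 t=43ms outcome=F: state=CLOSED
  event#20 t=46ms outcome=S: state=CLOSED

Answer: CCCCCCCCCCCCCCCCCCCC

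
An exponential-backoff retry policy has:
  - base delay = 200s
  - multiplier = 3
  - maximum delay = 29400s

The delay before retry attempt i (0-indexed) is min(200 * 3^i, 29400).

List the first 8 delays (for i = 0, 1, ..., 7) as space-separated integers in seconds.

Answer: 200 600 1800 5400 16200 29400 29400 29400

Derivation:
Computing each delay:
  i=0: min(200*3^0, 29400) = 200
  i=1: min(200*3^1, 29400) = 600
  i=2: min(200*3^2, 29400) = 1800
  i=3: min(200*3^3, 29400) = 5400
  i=4: min(200*3^4, 29400) = 16200
  i=5: min(200*3^5, 29400) = 29400
  i=6: min(200*3^6, 29400) = 29400
  i=7: min(200*3^7, 29400) = 29400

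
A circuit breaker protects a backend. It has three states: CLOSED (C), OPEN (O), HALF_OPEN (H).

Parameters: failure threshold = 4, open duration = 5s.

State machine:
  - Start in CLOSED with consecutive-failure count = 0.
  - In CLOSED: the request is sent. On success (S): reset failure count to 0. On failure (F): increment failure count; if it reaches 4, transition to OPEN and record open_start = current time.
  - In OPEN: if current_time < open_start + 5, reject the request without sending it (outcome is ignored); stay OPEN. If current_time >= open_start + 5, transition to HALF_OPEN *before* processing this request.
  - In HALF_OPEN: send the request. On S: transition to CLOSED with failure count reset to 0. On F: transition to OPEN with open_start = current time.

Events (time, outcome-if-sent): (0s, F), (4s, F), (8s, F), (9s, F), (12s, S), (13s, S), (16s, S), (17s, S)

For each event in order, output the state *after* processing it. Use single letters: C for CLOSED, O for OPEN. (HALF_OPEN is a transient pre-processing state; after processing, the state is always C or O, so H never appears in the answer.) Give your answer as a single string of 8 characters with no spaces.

State after each event:
  event#1 t=0s outcome=F: state=CLOSED
  event#2 t=4s outcome=F: state=CLOSED
  event#3 t=8s outcome=F: state=CLOSED
  event#4 t=9s outcome=F: state=OPEN
  event#5 t=12s outcome=S: state=OPEN
  event#6 t=13s outcome=S: state=OPEN
  event#7 t=16s outcome=S: state=CLOSED
  event#8 t=17s outcome=S: state=CLOSED

Answer: CCCOOOCC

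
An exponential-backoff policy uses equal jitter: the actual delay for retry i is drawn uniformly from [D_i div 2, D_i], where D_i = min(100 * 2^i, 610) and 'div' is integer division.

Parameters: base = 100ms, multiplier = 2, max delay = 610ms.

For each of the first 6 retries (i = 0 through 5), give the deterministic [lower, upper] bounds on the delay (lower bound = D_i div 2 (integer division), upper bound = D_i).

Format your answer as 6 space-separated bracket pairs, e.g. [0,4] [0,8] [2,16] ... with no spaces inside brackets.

Computing bounds per retry:
  i=0: D_i=min(100*2^0,610)=100, bounds=[50,100]
  i=1: D_i=min(100*2^1,610)=200, bounds=[100,200]
  i=2: D_i=min(100*2^2,610)=400, bounds=[200,400]
  i=3: D_i=min(100*2^3,610)=610, bounds=[305,610]
  i=4: D_i=min(100*2^4,610)=610, bounds=[305,610]
  i=5: D_i=min(100*2^5,610)=610, bounds=[305,610]

Answer: [50,100] [100,200] [200,400] [305,610] [305,610] [305,610]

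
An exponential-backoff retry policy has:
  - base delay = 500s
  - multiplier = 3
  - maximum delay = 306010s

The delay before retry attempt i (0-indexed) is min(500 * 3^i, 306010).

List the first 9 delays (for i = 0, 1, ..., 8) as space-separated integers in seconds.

Computing each delay:
  i=0: min(500*3^0, 306010) = 500
  i=1: min(500*3^1, 306010) = 1500
  i=2: min(500*3^2, 306010) = 4500
  i=3: min(500*3^3, 306010) = 13500
  i=4: min(500*3^4, 306010) = 40500
  i=5: min(500*3^5, 306010) = 121500
  i=6: min(500*3^6, 306010) = 306010
  i=7: min(500*3^7, 306010) = 306010
  i=8: min(500*3^8, 306010) = 306010

Answer: 500 1500 4500 13500 40500 121500 306010 306010 306010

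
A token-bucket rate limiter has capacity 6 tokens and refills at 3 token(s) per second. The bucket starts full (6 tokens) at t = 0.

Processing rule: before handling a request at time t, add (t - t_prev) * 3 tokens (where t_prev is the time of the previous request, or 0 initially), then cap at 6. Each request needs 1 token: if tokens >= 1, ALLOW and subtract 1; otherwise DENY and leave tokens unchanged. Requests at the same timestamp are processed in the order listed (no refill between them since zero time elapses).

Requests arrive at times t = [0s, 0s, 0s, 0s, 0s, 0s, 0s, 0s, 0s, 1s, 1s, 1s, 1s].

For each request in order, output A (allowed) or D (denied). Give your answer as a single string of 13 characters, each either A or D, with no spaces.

Simulating step by step:
  req#1 t=0s: ALLOW
  req#2 t=0s: ALLOW
  req#3 t=0s: ALLOW
  req#4 t=0s: ALLOW
  req#5 t=0s: ALLOW
  req#6 t=0s: ALLOW
  req#7 t=0s: DENY
  req#8 t=0s: DENY
  req#9 t=0s: DENY
  req#10 t=1s: ALLOW
  req#11 t=1s: ALLOW
  req#12 t=1s: ALLOW
  req#13 t=1s: DENY

Answer: AAAAAADDDAAAD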